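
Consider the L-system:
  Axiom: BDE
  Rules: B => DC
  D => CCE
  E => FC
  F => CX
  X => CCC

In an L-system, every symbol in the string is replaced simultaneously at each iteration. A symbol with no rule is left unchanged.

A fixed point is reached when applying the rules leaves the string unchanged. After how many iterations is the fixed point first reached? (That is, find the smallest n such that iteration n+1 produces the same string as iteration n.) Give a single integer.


Answer: 5

Derivation:
Step 0: BDE
Step 1: DCCCEFC
Step 2: CCECCCFCCXC
Step 3: CCFCCCCCXCCCCCC
Step 4: CCCXCCCCCCCCCCCCCC
Step 5: CCCCCCCCCCCCCCCCCCCC
Step 6: CCCCCCCCCCCCCCCCCCCC  (unchanged — fixed point at step 5)


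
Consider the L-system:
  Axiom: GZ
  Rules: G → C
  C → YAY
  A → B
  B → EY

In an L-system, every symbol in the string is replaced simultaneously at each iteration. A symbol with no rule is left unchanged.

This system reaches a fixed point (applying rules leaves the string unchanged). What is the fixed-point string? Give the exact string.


Step 0: GZ
Step 1: CZ
Step 2: YAYZ
Step 3: YBYZ
Step 4: YEYYZ
Step 5: YEYYZ  (unchanged — fixed point at step 4)

Answer: YEYYZ


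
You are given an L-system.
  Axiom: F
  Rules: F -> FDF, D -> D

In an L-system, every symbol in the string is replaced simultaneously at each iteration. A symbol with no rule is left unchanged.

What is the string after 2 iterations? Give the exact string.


Step 0: F
Step 1: FDF
Step 2: FDFDFDF

Answer: FDFDFDF


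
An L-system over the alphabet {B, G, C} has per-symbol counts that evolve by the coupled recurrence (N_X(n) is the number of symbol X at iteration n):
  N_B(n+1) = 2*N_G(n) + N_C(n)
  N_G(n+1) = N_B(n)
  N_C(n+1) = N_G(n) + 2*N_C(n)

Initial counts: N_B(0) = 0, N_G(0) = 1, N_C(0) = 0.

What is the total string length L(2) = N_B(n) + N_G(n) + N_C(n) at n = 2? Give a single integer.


Step 0: N_B=0, N_G=1, N_C=0, L=1
Step 1: N_B=2, N_G=0, N_C=1, L=3
Step 2: N_B=1, N_G=2, N_C=2, L=5

Answer: 5


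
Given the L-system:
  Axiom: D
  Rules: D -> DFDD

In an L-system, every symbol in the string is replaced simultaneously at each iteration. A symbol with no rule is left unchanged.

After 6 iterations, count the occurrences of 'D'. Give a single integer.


Step 0: length=1, 'D' count=1
Step 1: length=4, 'D' count=3
Step 2: length=13, 'D' count=9
Step 3: length=40, 'D' count=27
Step 4: length=121, 'D' count=81
Step 5: length=364, 'D' count=243
Step 6: length=1093, 'D' count=729
Final string: DFDDFDFDDDFDDFDFDDFDFDDDFDDDFDDFDFDDDFDDFDFDDFDFDDDFDDFDFDDFDFDDDFDDDFDDFDFDDDFDDDFDDFDFDDDFDDFDFDDFDFDDDFDDDFDDFDFDDDFDDFDFDDFDFDDDFDDFDFDDFDFDDDFDDDFDDFDFDDDFDDFDFDDFDFDDDFDDFDFDDFDFDDDFDDDFDDFDFDDDFDDDFDDFDFDDDFDDFDFDDFDFDDDFDDDFDDFDFDDDFDDDFDDFDFDDDFDDFDFDDFDFDDDFDDDFDDFDFDDDFDDFDFDDFDFDDDFDDFDFDDFDFDDDFDDDFDDFDFDDDFDDDFDDFDFDDDFDDFDFDDFDFDDDFDDDFDDFDFDDDFDDFDFDDFDFDDDFDDFDFDDFDFDDDFDDDFDDFDFDDDFDDFDFDDFDFDDDFDDFDFDDFDFDDDFDDDFDDFDFDDDFDDDFDDFDFDDDFDDFDFDDFDFDDDFDDDFDDFDFDDDFDDFDFDDFDFDDDFDDFDFDDFDFDDDFDDDFDDFDFDDDFDDFDFDDFDFDDDFDDFDFDDFDFDDDFDDDFDDFDFDDDFDDDFDDFDFDDDFDDFDFDDFDFDDDFDDDFDDFDFDDDFDDDFDDFDFDDDFDDFDFDDFDFDDDFDDDFDDFDFDDDFDDFDFDDFDFDDDFDDFDFDDFDFDDDFDDDFDDFDFDDDFDDDFDDFDFDDDFDDFDFDDFDFDDDFDDDFDDFDFDDDFDDDFDDFDFDDDFDDFDFDDFDFDDDFDDDFDDFDFDDDFDDFDFDDFDFDDDFDDFDFDDFDFDDDFDDDFDDFDFDDDFDDDFDDFDFDDDFDDFDFDDFDFDDDFDDDFDDFDFDDDFDDFDFDDFDFDDDFDDFDFDDFDFDDDFDDDFDDFDFDDDFDDFDFDDFDFDDDFDDFDFDDFDFDDDFDDDFDDFDFDDDFDDDFDDFDFDDDFDDFDFDDFDFDDDFDDDFDDFDFDDDFDDDFDDFDFDDDFDDFDFDDFDFDDDFDDDFDDFDFDDDFDDFDFDDFDFDDDFDDFDFDDFDFDDDFDDDFDDFDFDDDFDDDFDDFDFDDDFDDFDFDDFDFDDDFDDDFDDFDFDDDFDD

Answer: 729


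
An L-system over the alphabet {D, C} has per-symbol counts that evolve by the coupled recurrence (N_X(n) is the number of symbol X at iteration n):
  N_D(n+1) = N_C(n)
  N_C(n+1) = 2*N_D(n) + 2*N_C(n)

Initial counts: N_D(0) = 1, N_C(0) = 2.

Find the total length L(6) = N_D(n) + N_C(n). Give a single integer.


Step 0: N_D=1, N_C=2, L=3
Step 1: N_D=2, N_C=6, L=8
Step 2: N_D=6, N_C=16, L=22
Step 3: N_D=16, N_C=44, L=60
Step 4: N_D=44, N_C=120, L=164
Step 5: N_D=120, N_C=328, L=448
Step 6: N_D=328, N_C=896, L=1224

Answer: 1224


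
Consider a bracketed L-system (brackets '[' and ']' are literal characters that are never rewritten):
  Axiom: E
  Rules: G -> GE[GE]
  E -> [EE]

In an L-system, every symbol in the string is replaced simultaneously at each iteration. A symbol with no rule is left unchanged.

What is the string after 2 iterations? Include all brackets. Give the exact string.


Answer: [[EE][EE]]

Derivation:
Step 0: E
Step 1: [EE]
Step 2: [[EE][EE]]


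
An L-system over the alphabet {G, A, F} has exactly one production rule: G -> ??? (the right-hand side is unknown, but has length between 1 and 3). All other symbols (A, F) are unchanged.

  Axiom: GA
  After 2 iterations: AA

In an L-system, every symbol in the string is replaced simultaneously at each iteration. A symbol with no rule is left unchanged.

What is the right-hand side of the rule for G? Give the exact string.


Trying G -> A:
  Step 0: GA
  Step 1: AA
  Step 2: AA
Matches the given result.

Answer: A


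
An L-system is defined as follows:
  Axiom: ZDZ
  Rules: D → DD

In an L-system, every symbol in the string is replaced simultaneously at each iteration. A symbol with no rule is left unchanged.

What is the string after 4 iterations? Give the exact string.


Step 0: ZDZ
Step 1: ZDDZ
Step 2: ZDDDDZ
Step 3: ZDDDDDDDDZ
Step 4: ZDDDDDDDDDDDDDDDDZ

Answer: ZDDDDDDDDDDDDDDDDZ


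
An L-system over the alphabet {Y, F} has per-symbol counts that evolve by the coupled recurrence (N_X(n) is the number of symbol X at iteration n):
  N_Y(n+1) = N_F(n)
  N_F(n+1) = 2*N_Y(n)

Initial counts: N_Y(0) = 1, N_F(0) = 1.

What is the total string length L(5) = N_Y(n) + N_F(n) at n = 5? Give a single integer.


Step 0: N_Y=1, N_F=1, L=2
Step 1: N_Y=1, N_F=2, L=3
Step 2: N_Y=2, N_F=2, L=4
Step 3: N_Y=2, N_F=4, L=6
Step 4: N_Y=4, N_F=4, L=8
Step 5: N_Y=4, N_F=8, L=12

Answer: 12


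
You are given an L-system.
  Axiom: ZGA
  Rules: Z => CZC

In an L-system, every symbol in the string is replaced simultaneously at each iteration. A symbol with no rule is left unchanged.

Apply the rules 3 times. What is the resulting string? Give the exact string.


Step 0: ZGA
Step 1: CZCGA
Step 2: CCZCCGA
Step 3: CCCZCCCGA

Answer: CCCZCCCGA


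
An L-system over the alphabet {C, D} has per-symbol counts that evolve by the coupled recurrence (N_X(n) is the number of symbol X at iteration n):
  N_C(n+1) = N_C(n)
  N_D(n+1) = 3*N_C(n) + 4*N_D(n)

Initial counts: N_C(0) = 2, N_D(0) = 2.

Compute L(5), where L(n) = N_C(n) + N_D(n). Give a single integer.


Step 0: N_C=2, N_D=2, L=4
Step 1: N_C=2, N_D=14, L=16
Step 2: N_C=2, N_D=62, L=64
Step 3: N_C=2, N_D=254, L=256
Step 4: N_C=2, N_D=1022, L=1024
Step 5: N_C=2, N_D=4094, L=4096

Answer: 4096


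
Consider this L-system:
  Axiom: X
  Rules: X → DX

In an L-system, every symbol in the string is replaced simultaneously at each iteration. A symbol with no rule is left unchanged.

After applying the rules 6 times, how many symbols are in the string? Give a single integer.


Answer: 7

Derivation:
Step 0: length = 1
Step 1: length = 2
Step 2: length = 3
Step 3: length = 4
Step 4: length = 5
Step 5: length = 6
Step 6: length = 7


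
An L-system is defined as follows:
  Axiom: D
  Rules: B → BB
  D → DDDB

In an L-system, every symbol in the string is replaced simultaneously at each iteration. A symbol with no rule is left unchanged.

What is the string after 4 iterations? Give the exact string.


Step 0: D
Step 1: DDDB
Step 2: DDDBDDDBDDDBBB
Step 3: DDDBDDDBDDDBBBDDDBDDDBDDDBBBDDDBDDDBDDDBBBBBBB
Step 4: DDDBDDDBDDDBBBDDDBDDDBDDDBBBDDDBDDDBDDDBBBBBBBDDDBDDDBDDDBBBDDDBDDDBDDDBBBDDDBDDDBDDDBBBBBBBDDDBDDDBDDDBBBDDDBDDDBDDDBBBDDDBDDDBDDDBBBBBBBBBBBBBBB

Answer: DDDBDDDBDDDBBBDDDBDDDBDDDBBBDDDBDDDBDDDBBBBBBBDDDBDDDBDDDBBBDDDBDDDBDDDBBBDDDBDDDBDDDBBBBBBBDDDBDDDBDDDBBBDDDBDDDBDDDBBBDDDBDDDBDDDBBBBBBBBBBBBBBB


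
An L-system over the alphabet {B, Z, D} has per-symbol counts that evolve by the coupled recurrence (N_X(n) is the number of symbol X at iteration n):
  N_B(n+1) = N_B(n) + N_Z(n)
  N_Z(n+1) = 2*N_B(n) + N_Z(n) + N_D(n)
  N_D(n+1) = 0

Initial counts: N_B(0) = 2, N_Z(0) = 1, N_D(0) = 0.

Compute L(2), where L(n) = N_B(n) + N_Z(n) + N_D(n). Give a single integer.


Answer: 19

Derivation:
Step 0: N_B=2, N_Z=1, N_D=0, L=3
Step 1: N_B=3, N_Z=5, N_D=0, L=8
Step 2: N_B=8, N_Z=11, N_D=0, L=19


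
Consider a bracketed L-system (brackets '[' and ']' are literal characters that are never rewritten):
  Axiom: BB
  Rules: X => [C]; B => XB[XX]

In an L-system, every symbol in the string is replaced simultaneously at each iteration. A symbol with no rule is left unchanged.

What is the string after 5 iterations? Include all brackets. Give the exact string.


Answer: [C][C][C][C]XB[XX][[C][C]][[C][C]][[C][C]][[C][C]][C][C][C][C]XB[XX][[C][C]][[C][C]][[C][C]][[C][C]]

Derivation:
Step 0: BB
Step 1: XB[XX]XB[XX]
Step 2: [C]XB[XX][[C][C]][C]XB[XX][[C][C]]
Step 3: [C][C]XB[XX][[C][C]][[C][C]][C][C]XB[XX][[C][C]][[C][C]]
Step 4: [C][C][C]XB[XX][[C][C]][[C][C]][[C][C]][C][C][C]XB[XX][[C][C]][[C][C]][[C][C]]
Step 5: [C][C][C][C]XB[XX][[C][C]][[C][C]][[C][C]][[C][C]][C][C][C][C]XB[XX][[C][C]][[C][C]][[C][C]][[C][C]]


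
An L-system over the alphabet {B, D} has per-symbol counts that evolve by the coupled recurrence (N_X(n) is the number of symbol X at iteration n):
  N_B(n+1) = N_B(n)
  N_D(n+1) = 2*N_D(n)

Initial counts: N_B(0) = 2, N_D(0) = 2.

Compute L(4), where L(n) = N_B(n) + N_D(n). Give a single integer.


Step 0: N_B=2, N_D=2, L=4
Step 1: N_B=2, N_D=4, L=6
Step 2: N_B=2, N_D=8, L=10
Step 3: N_B=2, N_D=16, L=18
Step 4: N_B=2, N_D=32, L=34

Answer: 34


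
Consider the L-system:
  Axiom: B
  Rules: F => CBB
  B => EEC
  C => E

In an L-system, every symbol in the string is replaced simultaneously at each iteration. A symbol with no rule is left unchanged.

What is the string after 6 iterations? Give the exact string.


Step 0: B
Step 1: EEC
Step 2: EEE
Step 3: EEE
Step 4: EEE
Step 5: EEE
Step 6: EEE

Answer: EEE


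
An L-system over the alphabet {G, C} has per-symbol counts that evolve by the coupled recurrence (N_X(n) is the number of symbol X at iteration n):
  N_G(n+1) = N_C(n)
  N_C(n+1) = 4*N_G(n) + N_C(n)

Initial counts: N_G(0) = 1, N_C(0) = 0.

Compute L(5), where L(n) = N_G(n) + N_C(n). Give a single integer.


Answer: 152

Derivation:
Step 0: N_G=1, N_C=0, L=1
Step 1: N_G=0, N_C=4, L=4
Step 2: N_G=4, N_C=4, L=8
Step 3: N_G=4, N_C=20, L=24
Step 4: N_G=20, N_C=36, L=56
Step 5: N_G=36, N_C=116, L=152


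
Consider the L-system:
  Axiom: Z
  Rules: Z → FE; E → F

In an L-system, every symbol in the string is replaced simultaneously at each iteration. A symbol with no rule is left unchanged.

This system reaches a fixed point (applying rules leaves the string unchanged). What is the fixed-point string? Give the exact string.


Step 0: Z
Step 1: FE
Step 2: FF
Step 3: FF  (unchanged — fixed point at step 2)

Answer: FF


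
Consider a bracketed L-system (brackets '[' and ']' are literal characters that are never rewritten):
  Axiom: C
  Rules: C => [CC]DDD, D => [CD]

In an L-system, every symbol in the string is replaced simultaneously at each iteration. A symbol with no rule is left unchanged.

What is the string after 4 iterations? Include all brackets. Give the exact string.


Step 0: C
Step 1: [CC]DDD
Step 2: [[CC]DDD[CC]DDD][CD][CD][CD]
Step 3: [[[CC]DDD[CC]DDD][CD][CD][CD][[CC]DDD[CC]DDD][CD][CD][CD]][[CC]DDD[CD]][[CC]DDD[CD]][[CC]DDD[CD]]
Step 4: [[[[CC]DDD[CC]DDD][CD][CD][CD][[CC]DDD[CC]DDD][CD][CD][CD]][[CC]DDD[CD]][[CC]DDD[CD]][[CC]DDD[CD]][[[CC]DDD[CC]DDD][CD][CD][CD][[CC]DDD[CC]DDD][CD][CD][CD]][[CC]DDD[CD]][[CC]DDD[CD]][[CC]DDD[CD]]][[[CC]DDD[CC]DDD][CD][CD][CD][[CC]DDD[CD]]][[[CC]DDD[CC]DDD][CD][CD][CD][[CC]DDD[CD]]][[[CC]DDD[CC]DDD][CD][CD][CD][[CC]DDD[CD]]]

Answer: [[[[CC]DDD[CC]DDD][CD][CD][CD][[CC]DDD[CC]DDD][CD][CD][CD]][[CC]DDD[CD]][[CC]DDD[CD]][[CC]DDD[CD]][[[CC]DDD[CC]DDD][CD][CD][CD][[CC]DDD[CC]DDD][CD][CD][CD]][[CC]DDD[CD]][[CC]DDD[CD]][[CC]DDD[CD]]][[[CC]DDD[CC]DDD][CD][CD][CD][[CC]DDD[CD]]][[[CC]DDD[CC]DDD][CD][CD][CD][[CC]DDD[CD]]][[[CC]DDD[CC]DDD][CD][CD][CD][[CC]DDD[CD]]]


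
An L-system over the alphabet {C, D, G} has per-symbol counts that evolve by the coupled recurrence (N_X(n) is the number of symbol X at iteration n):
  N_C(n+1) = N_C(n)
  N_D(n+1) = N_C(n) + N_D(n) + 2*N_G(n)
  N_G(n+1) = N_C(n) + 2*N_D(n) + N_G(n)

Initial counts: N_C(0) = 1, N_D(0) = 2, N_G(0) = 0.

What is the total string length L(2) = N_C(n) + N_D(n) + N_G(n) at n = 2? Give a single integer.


Answer: 27

Derivation:
Step 0: N_C=1, N_D=2, N_G=0, L=3
Step 1: N_C=1, N_D=3, N_G=5, L=9
Step 2: N_C=1, N_D=14, N_G=12, L=27


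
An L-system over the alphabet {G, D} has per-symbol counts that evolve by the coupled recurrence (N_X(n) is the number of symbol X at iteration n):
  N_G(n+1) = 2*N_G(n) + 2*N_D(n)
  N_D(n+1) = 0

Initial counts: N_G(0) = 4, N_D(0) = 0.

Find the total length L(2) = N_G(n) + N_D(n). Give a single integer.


Answer: 16

Derivation:
Step 0: N_G=4, N_D=0, L=4
Step 1: N_G=8, N_D=0, L=8
Step 2: N_G=16, N_D=0, L=16


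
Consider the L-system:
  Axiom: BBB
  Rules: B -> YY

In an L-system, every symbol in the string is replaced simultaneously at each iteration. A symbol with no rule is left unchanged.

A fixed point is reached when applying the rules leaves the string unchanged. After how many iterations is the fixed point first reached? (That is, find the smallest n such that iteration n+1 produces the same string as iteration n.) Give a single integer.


Step 0: BBB
Step 1: YYYYYY
Step 2: YYYYYY  (unchanged — fixed point at step 1)

Answer: 1


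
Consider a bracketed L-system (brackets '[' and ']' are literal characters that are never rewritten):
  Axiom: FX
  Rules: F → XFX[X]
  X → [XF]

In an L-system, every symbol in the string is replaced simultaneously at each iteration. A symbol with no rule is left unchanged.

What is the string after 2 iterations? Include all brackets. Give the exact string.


Answer: [XF]XFX[X][XF][[XF]][[XF]XFX[X]]

Derivation:
Step 0: FX
Step 1: XFX[X][XF]
Step 2: [XF]XFX[X][XF][[XF]][[XF]XFX[X]]


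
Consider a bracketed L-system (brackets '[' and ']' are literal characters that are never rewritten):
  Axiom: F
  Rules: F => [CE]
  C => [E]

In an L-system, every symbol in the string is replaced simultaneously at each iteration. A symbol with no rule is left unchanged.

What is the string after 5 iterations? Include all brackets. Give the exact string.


Answer: [[E]E]

Derivation:
Step 0: F
Step 1: [CE]
Step 2: [[E]E]
Step 3: [[E]E]
Step 4: [[E]E]
Step 5: [[E]E]


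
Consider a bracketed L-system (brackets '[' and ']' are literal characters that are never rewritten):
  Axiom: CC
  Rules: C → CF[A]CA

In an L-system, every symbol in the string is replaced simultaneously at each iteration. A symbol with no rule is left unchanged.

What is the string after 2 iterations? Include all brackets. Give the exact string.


Answer: CF[A]CAF[A]CF[A]CAACF[A]CAF[A]CF[A]CAA

Derivation:
Step 0: CC
Step 1: CF[A]CACF[A]CA
Step 2: CF[A]CAF[A]CF[A]CAACF[A]CAF[A]CF[A]CAA


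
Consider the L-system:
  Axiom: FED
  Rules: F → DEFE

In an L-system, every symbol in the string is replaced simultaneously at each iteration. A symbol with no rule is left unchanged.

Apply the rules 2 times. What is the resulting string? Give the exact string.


Answer: DEDEFEEED

Derivation:
Step 0: FED
Step 1: DEFEED
Step 2: DEDEFEEED


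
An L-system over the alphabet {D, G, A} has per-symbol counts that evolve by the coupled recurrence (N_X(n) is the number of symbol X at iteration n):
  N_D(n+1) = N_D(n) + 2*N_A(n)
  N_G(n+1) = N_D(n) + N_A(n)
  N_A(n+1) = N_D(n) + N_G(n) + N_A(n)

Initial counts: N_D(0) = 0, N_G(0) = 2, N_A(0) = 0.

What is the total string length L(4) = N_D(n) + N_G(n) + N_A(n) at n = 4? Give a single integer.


Step 0: N_D=0, N_G=2, N_A=0, L=2
Step 1: N_D=0, N_G=0, N_A=2, L=2
Step 2: N_D=4, N_G=2, N_A=2, L=8
Step 3: N_D=8, N_G=6, N_A=8, L=22
Step 4: N_D=24, N_G=16, N_A=22, L=62

Answer: 62


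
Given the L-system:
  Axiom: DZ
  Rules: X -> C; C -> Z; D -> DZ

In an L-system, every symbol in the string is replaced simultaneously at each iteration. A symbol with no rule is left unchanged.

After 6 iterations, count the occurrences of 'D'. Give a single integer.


Answer: 1

Derivation:
Step 0: DZ  (1 'D')
Step 1: DZZ  (1 'D')
Step 2: DZZZ  (1 'D')
Step 3: DZZZZ  (1 'D')
Step 4: DZZZZZ  (1 'D')
Step 5: DZZZZZZ  (1 'D')
Step 6: DZZZZZZZ  (1 'D')


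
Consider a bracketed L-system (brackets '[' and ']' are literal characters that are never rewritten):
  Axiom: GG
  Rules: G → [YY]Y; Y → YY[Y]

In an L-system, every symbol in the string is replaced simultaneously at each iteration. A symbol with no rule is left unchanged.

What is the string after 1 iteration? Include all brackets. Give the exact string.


Step 0: GG
Step 1: [YY]Y[YY]Y

Answer: [YY]Y[YY]Y


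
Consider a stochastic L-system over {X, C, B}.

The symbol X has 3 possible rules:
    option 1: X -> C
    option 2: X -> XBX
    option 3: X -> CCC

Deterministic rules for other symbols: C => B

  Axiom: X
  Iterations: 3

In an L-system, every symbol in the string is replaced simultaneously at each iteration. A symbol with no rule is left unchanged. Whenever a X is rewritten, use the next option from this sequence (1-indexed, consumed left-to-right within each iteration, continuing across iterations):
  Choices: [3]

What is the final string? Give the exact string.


Answer: BBB

Derivation:
Step 0: X
Step 1: CCC  (used choices [3])
Step 2: BBB  (used choices [])
Step 3: BBB  (used choices [])


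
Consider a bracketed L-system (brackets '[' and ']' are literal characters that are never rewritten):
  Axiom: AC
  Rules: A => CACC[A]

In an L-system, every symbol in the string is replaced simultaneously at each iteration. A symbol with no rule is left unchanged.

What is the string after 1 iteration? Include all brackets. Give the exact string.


Answer: CACC[A]C

Derivation:
Step 0: AC
Step 1: CACC[A]C


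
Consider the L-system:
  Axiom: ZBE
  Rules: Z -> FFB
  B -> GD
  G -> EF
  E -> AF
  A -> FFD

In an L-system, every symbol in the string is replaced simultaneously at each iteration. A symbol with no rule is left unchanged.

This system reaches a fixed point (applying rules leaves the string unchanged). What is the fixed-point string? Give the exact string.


Answer: FFFFDFFDFFDFFDFFDF

Derivation:
Step 0: ZBE
Step 1: FFBGDAF
Step 2: FFGDEFDFFDF
Step 3: FFEFDAFFDFFDF
Step 4: FFAFFDFFDFFDFFDF
Step 5: FFFFDFFDFFDFFDFFDF
Step 6: FFFFDFFDFFDFFDFFDF  (unchanged — fixed point at step 5)


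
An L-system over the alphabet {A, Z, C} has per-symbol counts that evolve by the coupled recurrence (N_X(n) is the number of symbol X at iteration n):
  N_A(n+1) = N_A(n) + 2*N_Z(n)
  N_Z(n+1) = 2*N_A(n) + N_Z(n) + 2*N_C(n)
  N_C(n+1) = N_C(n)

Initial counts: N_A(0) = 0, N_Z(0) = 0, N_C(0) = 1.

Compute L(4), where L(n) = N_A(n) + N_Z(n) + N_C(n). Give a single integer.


Answer: 81

Derivation:
Step 0: N_A=0, N_Z=0, N_C=1, L=1
Step 1: N_A=0, N_Z=2, N_C=1, L=3
Step 2: N_A=4, N_Z=4, N_C=1, L=9
Step 3: N_A=12, N_Z=14, N_C=1, L=27
Step 4: N_A=40, N_Z=40, N_C=1, L=81


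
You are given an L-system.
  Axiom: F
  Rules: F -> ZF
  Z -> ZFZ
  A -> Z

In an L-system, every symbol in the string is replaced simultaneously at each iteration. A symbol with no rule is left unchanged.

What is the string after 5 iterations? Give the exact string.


Answer: ZFZZFZFZZFZZFZFZZFZFZZFZZFZFZZFZZFZFZZFZFZZFZZFZFZZFZFZZFZZFZFZZFZZFZFZZFZFZZFZZFZFZZFZZF

Derivation:
Step 0: F
Step 1: ZF
Step 2: ZFZZF
Step 3: ZFZZFZFZZFZZF
Step 4: ZFZZFZFZZFZZFZFZZFZFZZFZZFZFZZFZZF
Step 5: ZFZZFZFZZFZZFZFZZFZFZZFZZFZFZZFZZFZFZZFZFZZFZZFZFZZFZFZZFZZFZFZZFZZFZFZZFZFZZFZZFZFZZFZZF


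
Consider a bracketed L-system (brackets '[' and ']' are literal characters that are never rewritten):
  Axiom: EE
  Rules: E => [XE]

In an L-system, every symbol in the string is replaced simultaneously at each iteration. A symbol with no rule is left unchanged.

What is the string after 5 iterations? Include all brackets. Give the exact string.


Step 0: EE
Step 1: [XE][XE]
Step 2: [X[XE]][X[XE]]
Step 3: [X[X[XE]]][X[X[XE]]]
Step 4: [X[X[X[XE]]]][X[X[X[XE]]]]
Step 5: [X[X[X[X[XE]]]]][X[X[X[X[XE]]]]]

Answer: [X[X[X[X[XE]]]]][X[X[X[X[XE]]]]]


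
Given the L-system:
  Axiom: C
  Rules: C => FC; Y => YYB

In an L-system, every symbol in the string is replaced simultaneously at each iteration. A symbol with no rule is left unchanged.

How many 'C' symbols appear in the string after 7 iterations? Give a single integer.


Step 0: C  (1 'C')
Step 1: FC  (1 'C')
Step 2: FFC  (1 'C')
Step 3: FFFC  (1 'C')
Step 4: FFFFC  (1 'C')
Step 5: FFFFFC  (1 'C')
Step 6: FFFFFFC  (1 'C')
Step 7: FFFFFFFC  (1 'C')

Answer: 1


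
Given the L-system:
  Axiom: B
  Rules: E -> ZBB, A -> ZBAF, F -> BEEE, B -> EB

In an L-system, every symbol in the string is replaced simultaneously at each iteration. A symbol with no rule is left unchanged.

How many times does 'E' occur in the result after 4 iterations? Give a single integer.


Step 0: B  (0 'E')
Step 1: EB  (1 'E')
Step 2: ZBBEB  (1 'E')
Step 3: ZEBEBZBBEB  (3 'E')
Step 4: ZZBBEBZBBEBZEBEBZBBEB  (5 'E')

Answer: 5


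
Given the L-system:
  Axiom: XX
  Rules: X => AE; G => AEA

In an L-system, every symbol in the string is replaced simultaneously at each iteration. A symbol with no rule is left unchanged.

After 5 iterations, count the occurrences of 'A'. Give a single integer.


Answer: 2

Derivation:
Step 0: XX  (0 'A')
Step 1: AEAE  (2 'A')
Step 2: AEAE  (2 'A')
Step 3: AEAE  (2 'A')
Step 4: AEAE  (2 'A')
Step 5: AEAE  (2 'A')


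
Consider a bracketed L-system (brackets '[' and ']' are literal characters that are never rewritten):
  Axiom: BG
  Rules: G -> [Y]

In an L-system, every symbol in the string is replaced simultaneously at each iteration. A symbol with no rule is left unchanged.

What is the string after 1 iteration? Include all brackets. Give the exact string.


Step 0: BG
Step 1: B[Y]

Answer: B[Y]


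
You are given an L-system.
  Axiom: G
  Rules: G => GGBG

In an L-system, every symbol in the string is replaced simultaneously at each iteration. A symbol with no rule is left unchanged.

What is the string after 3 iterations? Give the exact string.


Answer: GGBGGGBGBGGBGGGBGGGBGBGGBGBGGBGGGBGBGGBG

Derivation:
Step 0: G
Step 1: GGBG
Step 2: GGBGGGBGBGGBG
Step 3: GGBGGGBGBGGBGGGBGGGBGBGGBGBGGBGGGBGBGGBG


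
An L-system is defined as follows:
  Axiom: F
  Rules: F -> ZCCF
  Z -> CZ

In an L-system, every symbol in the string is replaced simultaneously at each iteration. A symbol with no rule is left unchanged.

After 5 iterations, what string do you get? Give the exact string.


Answer: CCCCZCCCCCZCCCCZCCCZCCZCCF

Derivation:
Step 0: F
Step 1: ZCCF
Step 2: CZCCZCCF
Step 3: CCZCCCZCCZCCF
Step 4: CCCZCCCCZCCCZCCZCCF
Step 5: CCCCZCCCCCZCCCCZCCCZCCZCCF


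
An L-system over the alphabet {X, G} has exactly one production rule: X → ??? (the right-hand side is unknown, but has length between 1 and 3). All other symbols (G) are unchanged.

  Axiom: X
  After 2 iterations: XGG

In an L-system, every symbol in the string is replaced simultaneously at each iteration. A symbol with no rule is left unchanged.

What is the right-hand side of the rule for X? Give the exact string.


Answer: XG

Derivation:
Trying X → XG:
  Step 0: X
  Step 1: XG
  Step 2: XGG
Matches the given result.


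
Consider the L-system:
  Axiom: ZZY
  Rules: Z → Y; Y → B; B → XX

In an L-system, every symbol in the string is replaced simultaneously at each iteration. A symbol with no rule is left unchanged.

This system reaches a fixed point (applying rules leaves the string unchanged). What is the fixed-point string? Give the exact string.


Step 0: ZZY
Step 1: YYB
Step 2: BBXX
Step 3: XXXXXX
Step 4: XXXXXX  (unchanged — fixed point at step 3)

Answer: XXXXXX


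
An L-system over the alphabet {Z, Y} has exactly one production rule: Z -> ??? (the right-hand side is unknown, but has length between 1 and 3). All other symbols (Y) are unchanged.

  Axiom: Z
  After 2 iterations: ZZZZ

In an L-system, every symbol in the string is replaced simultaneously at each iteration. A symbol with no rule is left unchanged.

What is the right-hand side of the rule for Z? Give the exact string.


Trying Z -> ZZ:
  Step 0: Z
  Step 1: ZZ
  Step 2: ZZZZ
Matches the given result.

Answer: ZZ


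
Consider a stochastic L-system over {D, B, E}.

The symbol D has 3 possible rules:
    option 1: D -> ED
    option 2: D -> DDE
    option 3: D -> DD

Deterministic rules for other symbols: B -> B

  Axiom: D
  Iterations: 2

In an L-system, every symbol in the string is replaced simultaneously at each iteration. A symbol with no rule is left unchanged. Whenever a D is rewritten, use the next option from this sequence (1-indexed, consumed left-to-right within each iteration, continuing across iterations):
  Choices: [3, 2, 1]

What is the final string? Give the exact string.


Answer: DDEED

Derivation:
Step 0: D
Step 1: DD  (used choices [3])
Step 2: DDEED  (used choices [2, 1])


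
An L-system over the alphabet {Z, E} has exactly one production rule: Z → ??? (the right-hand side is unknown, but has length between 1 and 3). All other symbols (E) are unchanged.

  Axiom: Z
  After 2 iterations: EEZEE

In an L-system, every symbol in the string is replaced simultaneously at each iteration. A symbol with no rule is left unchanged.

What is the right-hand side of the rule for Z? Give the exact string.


Trying Z → EZE:
  Step 0: Z
  Step 1: EZE
  Step 2: EEZEE
Matches the given result.

Answer: EZE


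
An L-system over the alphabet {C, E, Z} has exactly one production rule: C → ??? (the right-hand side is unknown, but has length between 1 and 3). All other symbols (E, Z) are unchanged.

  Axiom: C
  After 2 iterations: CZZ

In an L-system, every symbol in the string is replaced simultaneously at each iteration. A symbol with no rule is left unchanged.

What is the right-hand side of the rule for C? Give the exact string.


Trying C → CZ:
  Step 0: C
  Step 1: CZ
  Step 2: CZZ
Matches the given result.

Answer: CZ


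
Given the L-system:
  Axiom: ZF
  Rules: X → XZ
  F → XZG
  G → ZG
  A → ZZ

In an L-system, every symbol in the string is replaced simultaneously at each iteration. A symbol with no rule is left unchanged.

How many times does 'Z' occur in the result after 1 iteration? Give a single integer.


Answer: 2

Derivation:
Step 0: ZF  (1 'Z')
Step 1: ZXZG  (2 'Z')


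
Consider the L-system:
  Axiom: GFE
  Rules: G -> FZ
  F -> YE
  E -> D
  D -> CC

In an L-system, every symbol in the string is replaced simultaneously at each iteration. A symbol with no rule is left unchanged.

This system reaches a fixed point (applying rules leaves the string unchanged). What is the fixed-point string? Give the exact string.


Step 0: GFE
Step 1: FZYED
Step 2: YEZYDCC
Step 3: YDZYCCCC
Step 4: YCCZYCCCC
Step 5: YCCZYCCCC  (unchanged — fixed point at step 4)

Answer: YCCZYCCCC


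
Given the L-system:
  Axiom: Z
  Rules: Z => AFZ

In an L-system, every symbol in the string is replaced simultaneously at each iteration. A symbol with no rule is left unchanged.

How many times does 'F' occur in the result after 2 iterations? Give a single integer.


Answer: 2

Derivation:
Step 0: Z  (0 'F')
Step 1: AFZ  (1 'F')
Step 2: AFAFZ  (2 'F')


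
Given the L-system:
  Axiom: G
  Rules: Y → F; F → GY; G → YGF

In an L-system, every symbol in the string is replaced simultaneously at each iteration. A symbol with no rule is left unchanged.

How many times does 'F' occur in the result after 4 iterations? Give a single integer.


Step 0: G  (0 'F')
Step 1: YGF  (1 'F')
Step 2: FYGFGY  (2 'F')
Step 3: GYFYGFGYYGFF  (4 'F')
Step 4: YGFFGYFYGFGYYGFFFYGFGYGY  (8 'F')

Answer: 8


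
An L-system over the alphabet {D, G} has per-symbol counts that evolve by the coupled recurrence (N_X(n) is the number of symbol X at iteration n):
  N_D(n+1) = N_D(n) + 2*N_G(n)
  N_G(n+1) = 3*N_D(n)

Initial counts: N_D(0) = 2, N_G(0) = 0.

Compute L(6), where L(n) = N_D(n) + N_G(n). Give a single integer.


Step 0: N_D=2, N_G=0, L=2
Step 1: N_D=2, N_G=6, L=8
Step 2: N_D=14, N_G=6, L=20
Step 3: N_D=26, N_G=42, L=68
Step 4: N_D=110, N_G=78, L=188
Step 5: N_D=266, N_G=330, L=596
Step 6: N_D=926, N_G=798, L=1724

Answer: 1724


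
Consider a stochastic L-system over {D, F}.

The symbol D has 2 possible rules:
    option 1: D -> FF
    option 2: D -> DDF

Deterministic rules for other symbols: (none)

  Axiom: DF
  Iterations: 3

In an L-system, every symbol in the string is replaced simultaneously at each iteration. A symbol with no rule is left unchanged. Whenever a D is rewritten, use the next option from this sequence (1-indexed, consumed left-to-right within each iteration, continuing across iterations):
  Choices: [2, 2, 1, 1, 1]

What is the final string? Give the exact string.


Step 0: DF
Step 1: DDFF  (used choices [2])
Step 2: DDFFFFF  (used choices [2, 1])
Step 3: FFFFFFFFF  (used choices [1, 1])

Answer: FFFFFFFFF


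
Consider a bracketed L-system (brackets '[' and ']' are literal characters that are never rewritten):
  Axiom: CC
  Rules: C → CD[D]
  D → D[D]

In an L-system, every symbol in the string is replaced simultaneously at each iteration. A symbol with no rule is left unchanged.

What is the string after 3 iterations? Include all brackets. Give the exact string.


Answer: CD[D]D[D][D[D]]D[D][D[D]][D[D][D[D]]]CD[D]D[D][D[D]]D[D][D[D]][D[D][D[D]]]

Derivation:
Step 0: CC
Step 1: CD[D]CD[D]
Step 2: CD[D]D[D][D[D]]CD[D]D[D][D[D]]
Step 3: CD[D]D[D][D[D]]D[D][D[D]][D[D][D[D]]]CD[D]D[D][D[D]]D[D][D[D]][D[D][D[D]]]


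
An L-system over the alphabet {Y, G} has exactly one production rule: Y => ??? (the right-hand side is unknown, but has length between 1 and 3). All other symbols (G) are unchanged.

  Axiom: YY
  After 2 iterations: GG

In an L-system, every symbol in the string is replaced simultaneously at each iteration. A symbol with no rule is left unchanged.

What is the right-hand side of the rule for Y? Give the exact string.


Answer: G

Derivation:
Trying Y => G:
  Step 0: YY
  Step 1: GG
  Step 2: GG
Matches the given result.


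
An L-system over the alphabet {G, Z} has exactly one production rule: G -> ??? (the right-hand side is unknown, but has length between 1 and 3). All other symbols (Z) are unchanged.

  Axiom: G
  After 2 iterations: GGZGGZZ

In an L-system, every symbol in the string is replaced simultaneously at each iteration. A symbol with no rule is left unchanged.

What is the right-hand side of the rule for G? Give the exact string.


Trying G -> GGZ:
  Step 0: G
  Step 1: GGZ
  Step 2: GGZGGZZ
Matches the given result.

Answer: GGZ


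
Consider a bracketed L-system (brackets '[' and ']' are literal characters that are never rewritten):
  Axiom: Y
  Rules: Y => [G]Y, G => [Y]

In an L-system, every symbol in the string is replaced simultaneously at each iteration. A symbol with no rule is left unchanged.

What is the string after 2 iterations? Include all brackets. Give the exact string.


Answer: [[Y]][G]Y

Derivation:
Step 0: Y
Step 1: [G]Y
Step 2: [[Y]][G]Y


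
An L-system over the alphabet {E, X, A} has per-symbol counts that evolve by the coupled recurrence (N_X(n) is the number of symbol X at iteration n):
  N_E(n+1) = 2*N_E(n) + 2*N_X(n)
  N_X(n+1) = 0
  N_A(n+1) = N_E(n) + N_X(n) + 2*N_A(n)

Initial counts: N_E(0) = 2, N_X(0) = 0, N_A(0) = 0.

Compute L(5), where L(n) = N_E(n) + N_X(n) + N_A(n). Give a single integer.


Answer: 224

Derivation:
Step 0: N_E=2, N_X=0, N_A=0, L=2
Step 1: N_E=4, N_X=0, N_A=2, L=6
Step 2: N_E=8, N_X=0, N_A=8, L=16
Step 3: N_E=16, N_X=0, N_A=24, L=40
Step 4: N_E=32, N_X=0, N_A=64, L=96
Step 5: N_E=64, N_X=0, N_A=160, L=224


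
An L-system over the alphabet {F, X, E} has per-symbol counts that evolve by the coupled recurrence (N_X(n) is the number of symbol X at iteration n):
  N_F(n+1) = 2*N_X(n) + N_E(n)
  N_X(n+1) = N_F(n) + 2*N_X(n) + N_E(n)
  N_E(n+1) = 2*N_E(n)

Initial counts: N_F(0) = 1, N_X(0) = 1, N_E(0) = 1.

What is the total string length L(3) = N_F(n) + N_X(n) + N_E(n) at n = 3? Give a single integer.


Answer: 78

Derivation:
Step 0: N_F=1, N_X=1, N_E=1, L=3
Step 1: N_F=3, N_X=4, N_E=2, L=9
Step 2: N_F=10, N_X=13, N_E=4, L=27
Step 3: N_F=30, N_X=40, N_E=8, L=78


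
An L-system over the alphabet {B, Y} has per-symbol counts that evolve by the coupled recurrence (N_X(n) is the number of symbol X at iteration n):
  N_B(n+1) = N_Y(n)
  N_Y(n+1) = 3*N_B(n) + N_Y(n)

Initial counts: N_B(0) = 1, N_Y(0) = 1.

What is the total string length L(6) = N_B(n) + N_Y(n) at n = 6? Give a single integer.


Step 0: N_B=1, N_Y=1, L=2
Step 1: N_B=1, N_Y=4, L=5
Step 2: N_B=4, N_Y=7, L=11
Step 3: N_B=7, N_Y=19, L=26
Step 4: N_B=19, N_Y=40, L=59
Step 5: N_B=40, N_Y=97, L=137
Step 6: N_B=97, N_Y=217, L=314

Answer: 314


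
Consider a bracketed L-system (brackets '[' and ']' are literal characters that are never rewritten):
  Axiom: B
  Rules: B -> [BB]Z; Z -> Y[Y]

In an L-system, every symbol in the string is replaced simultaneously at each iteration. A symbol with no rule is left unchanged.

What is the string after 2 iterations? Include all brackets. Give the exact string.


Answer: [[BB]Z[BB]Z]Y[Y]

Derivation:
Step 0: B
Step 1: [BB]Z
Step 2: [[BB]Z[BB]Z]Y[Y]


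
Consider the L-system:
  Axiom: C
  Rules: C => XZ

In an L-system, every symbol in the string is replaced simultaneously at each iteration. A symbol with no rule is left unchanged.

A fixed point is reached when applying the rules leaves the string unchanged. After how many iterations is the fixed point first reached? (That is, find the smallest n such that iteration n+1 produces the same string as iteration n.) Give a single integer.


Step 0: C
Step 1: XZ
Step 2: XZ  (unchanged — fixed point at step 1)

Answer: 1


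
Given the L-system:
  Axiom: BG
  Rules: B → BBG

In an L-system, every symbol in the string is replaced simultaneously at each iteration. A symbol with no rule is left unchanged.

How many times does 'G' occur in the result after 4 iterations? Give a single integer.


Answer: 16

Derivation:
Step 0: BG  (1 'G')
Step 1: BBGG  (2 'G')
Step 2: BBGBBGGG  (4 'G')
Step 3: BBGBBGGBBGBBGGGG  (8 'G')
Step 4: BBGBBGGBBGBBGGGBBGBBGGBBGBBGGGGG  (16 'G')


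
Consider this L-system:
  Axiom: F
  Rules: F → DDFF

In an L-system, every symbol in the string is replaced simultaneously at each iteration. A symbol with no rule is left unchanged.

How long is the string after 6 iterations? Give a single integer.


Answer: 190

Derivation:
Step 0: length = 1
Step 1: length = 4
Step 2: length = 10
Step 3: length = 22
Step 4: length = 46
Step 5: length = 94
Step 6: length = 190


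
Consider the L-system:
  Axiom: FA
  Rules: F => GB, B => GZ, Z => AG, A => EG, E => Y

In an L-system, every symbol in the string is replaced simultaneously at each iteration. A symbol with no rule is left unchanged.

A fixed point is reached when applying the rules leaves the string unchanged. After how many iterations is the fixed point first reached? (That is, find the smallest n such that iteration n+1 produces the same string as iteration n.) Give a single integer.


Answer: 5

Derivation:
Step 0: FA
Step 1: GBEG
Step 2: GGZYG
Step 3: GGAGYG
Step 4: GGEGGYG
Step 5: GGYGGYG
Step 6: GGYGGYG  (unchanged — fixed point at step 5)


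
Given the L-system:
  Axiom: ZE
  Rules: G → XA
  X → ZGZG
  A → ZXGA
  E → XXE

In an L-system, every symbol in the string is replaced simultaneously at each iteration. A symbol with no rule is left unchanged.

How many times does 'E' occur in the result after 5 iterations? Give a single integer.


Answer: 1

Derivation:
Step 0: ZE  (1 'E')
Step 1: ZXXE  (1 'E')
Step 2: ZZGZGZGZGXXE  (1 'E')
Step 3: ZZXAZXAZXAZXAZGZGZGZGXXE  (1 'E')
Step 4: ZZZGZGZXGAZZGZGZXGAZZGZGZXGAZZGZGZXGAZXAZXAZXAZXAZGZGZGZGXXE  (1 'E')
Step 5: ZZZXAZXAZZGZGXAZXGAZZXAZXAZZGZGXAZXGAZZXAZXAZZGZGXAZXGAZZXAZXAZZGZGXAZXGAZZGZGZXGAZZGZGZXGAZZGZGZXGAZZGZGZXGAZXAZXAZXAZXAZGZGZGZGXXE  (1 'E')


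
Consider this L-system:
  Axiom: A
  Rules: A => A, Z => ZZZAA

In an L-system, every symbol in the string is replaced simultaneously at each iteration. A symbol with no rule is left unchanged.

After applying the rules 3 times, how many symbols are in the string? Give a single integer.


Step 0: length = 1
Step 1: length = 1
Step 2: length = 1
Step 3: length = 1

Answer: 1


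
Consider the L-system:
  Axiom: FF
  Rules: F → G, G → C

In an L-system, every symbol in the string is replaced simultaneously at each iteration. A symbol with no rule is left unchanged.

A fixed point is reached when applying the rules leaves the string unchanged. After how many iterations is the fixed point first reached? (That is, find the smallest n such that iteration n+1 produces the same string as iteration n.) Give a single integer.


Answer: 2

Derivation:
Step 0: FF
Step 1: GG
Step 2: CC
Step 3: CC  (unchanged — fixed point at step 2)


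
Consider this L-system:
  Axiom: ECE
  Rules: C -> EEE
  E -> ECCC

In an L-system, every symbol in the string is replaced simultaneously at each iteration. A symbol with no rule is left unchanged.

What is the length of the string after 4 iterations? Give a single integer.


Answer: 479

Derivation:
Step 0: length = 3
Step 1: length = 11
Step 2: length = 38
Step 3: length = 137
Step 4: length = 479


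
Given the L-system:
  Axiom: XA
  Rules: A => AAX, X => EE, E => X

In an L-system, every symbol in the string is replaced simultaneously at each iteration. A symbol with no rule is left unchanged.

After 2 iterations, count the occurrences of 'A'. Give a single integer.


Step 0: XA  (1 'A')
Step 1: EEAAX  (2 'A')
Step 2: XXAAXAAXEE  (4 'A')

Answer: 4


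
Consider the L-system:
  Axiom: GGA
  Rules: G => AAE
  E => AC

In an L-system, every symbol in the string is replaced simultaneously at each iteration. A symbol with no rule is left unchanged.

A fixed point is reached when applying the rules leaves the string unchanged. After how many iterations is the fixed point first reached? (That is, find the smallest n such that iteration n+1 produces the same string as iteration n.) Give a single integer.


Step 0: GGA
Step 1: AAEAAEA
Step 2: AAACAAACA
Step 3: AAACAAACA  (unchanged — fixed point at step 2)

Answer: 2


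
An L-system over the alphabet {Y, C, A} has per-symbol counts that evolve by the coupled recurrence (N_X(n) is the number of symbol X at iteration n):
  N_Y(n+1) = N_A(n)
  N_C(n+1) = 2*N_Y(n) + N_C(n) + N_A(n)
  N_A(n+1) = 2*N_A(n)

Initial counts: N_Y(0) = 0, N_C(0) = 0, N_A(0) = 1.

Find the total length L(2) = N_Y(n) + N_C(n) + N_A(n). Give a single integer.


Answer: 11

Derivation:
Step 0: N_Y=0, N_C=0, N_A=1, L=1
Step 1: N_Y=1, N_C=1, N_A=2, L=4
Step 2: N_Y=2, N_C=5, N_A=4, L=11


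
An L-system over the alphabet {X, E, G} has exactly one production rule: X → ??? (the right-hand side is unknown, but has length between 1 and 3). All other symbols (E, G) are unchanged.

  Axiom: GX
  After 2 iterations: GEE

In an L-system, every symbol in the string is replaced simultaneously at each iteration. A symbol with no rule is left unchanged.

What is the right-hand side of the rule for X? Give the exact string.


Answer: EE

Derivation:
Trying X → EE:
  Step 0: GX
  Step 1: GEE
  Step 2: GEE
Matches the given result.


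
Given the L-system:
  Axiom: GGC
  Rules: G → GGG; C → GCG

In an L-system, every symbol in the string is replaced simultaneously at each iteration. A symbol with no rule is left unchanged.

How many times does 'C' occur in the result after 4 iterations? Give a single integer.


Answer: 1

Derivation:
Step 0: GGC  (1 'C')
Step 1: GGGGGGGCG  (1 'C')
Step 2: GGGGGGGGGGGGGGGGGGGGGGCGGGG  (1 'C')
Step 3: GGGGGGGGGGGGGGGGGGGGGGGGGGGGGGGGGGGGGGGGGGGGGGGGGGGGGGGGGGGGGGGGGGGCGGGGGGGGGGGGG  (1 'C')
Step 4: GGGGGGGGGGGGGGGGGGGGGGGGGGGGGGGGGGGGGGGGGGGGGGGGGGGGGGGGGGGGGGGGGGGGGGGGGGGGGGGGGGGGGGGGGGGGGGGGGGGGGGGGGGGGGGGGGGGGGGGGGGGGGGGGGGGGGGGGGGGGGGGGGGGGGGGGGGGGGGGGGGGGGGGGGGGGGGGGGGGGGGGGGGGGGGGGGGGGGGGGGGCGGGGGGGGGGGGGGGGGGGGGGGGGGGGGGGGGGGGGGGG  (1 'C')
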